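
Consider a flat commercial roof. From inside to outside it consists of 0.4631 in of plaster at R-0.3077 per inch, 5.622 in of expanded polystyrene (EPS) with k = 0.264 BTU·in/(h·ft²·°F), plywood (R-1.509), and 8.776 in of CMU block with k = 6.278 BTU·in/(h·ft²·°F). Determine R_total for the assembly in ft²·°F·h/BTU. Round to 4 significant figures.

24.34 ft²·°F·h/BTU

0.4631 × 0.3077 = 0.1425
5.622/0.264 = 21.295
8.776/6.278 = 1.3979
R_total = 0.1425 + 21.295 + 1.509 + 1.3979 = 24.345 ft²·°F·h/BTU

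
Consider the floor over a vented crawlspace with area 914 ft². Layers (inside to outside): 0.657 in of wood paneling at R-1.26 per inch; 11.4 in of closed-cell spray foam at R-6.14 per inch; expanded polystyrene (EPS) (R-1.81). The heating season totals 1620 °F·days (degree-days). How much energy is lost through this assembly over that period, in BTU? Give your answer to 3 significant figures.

489000 BTU

0.657 × 1.26 = 0.8278
11.4 × 6.14 = 70
R_total = 0.8278 + 70 + 1.81 = 72.63 ft²·°F·h/BTU
E = A × HDD × 24 / R = 914 × 1620 × 24 / 72.63 = 489300 BTU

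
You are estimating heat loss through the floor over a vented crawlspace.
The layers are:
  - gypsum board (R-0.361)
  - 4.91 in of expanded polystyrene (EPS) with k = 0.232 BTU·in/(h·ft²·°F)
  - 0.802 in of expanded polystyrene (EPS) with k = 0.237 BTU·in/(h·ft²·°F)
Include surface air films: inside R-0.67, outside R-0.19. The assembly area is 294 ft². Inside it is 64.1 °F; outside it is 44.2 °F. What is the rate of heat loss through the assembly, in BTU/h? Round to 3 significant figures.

4.91/0.232 = 21.16
0.802/0.237 = 3.384
R_total = 0.67 + 0.361 + 21.16 + 3.384 + 0.19 = 25.77 ft²·°F·h/BTU
Q = A·ΔT/R = 294 × (64.1 − 44.2) / 25.77 = 227 BTU/h

227 BTU/h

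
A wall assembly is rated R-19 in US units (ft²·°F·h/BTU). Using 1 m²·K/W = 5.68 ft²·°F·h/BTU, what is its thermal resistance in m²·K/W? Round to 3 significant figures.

R_SI = 19/5.68 = 3.345

3.35 m²·K/W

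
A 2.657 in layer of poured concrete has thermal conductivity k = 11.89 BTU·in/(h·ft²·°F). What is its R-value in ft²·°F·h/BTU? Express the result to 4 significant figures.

0.2235 ft²·°F·h/BTU

R = L/k = 2.657/11.89 = 0.22347 ft²·°F·h/BTU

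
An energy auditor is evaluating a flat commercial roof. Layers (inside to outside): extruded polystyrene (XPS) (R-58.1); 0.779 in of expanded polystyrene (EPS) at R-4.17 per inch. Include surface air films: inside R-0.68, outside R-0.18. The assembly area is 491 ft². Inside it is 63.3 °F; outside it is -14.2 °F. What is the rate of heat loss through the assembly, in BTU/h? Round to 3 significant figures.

612 BTU/h

0.779 × 4.17 = 3.248
R_total = 0.68 + 58.1 + 3.248 + 0.18 = 62.21 ft²·°F·h/BTU
Q = A·ΔT/R = 491 × (63.3 − (-14.2)) / 62.21 = 611.7 BTU/h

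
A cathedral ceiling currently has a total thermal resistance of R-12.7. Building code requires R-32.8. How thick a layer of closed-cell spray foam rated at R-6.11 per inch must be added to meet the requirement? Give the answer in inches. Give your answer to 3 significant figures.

ΔR = 32.8 − 12.7 = 20.1 ft²·°F·h/BTU
L = ΔR / (R/in) = 20.1/6.11 = 3.29 in

3.29 in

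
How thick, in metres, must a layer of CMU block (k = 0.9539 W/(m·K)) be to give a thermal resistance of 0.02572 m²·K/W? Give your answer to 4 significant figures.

0.02453 m

L = R·k = 0.02572 × 0.9539 = 0.024534 m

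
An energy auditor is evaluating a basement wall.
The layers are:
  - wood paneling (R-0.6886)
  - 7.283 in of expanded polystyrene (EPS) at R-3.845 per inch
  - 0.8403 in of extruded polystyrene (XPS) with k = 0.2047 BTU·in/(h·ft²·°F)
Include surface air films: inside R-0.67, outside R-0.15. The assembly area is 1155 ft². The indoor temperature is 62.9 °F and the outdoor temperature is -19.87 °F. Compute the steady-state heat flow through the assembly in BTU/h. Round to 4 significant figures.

7.283 × 3.845 = 28.003
0.8403/0.2047 = 4.105
R_total = 0.67 + 0.6886 + 28.003 + 4.105 + 0.15 = 33.617 ft²·°F·h/BTU
Q = A·ΔT/R = 1155 × (62.9 − (-19.87)) / 33.617 = 2843.8 BTU/h

2844 BTU/h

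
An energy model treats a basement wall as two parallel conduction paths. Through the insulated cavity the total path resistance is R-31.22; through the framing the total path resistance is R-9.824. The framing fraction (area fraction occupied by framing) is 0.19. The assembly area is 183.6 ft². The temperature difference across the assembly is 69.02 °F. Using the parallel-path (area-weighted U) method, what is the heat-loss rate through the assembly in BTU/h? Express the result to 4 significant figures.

573.9 BTU/h

U_eff = 0.81/31.22 + 0.19/9.824 = 0.025945 + 0.01934 = 0.045285
R_eff = 1/U_eff = 22.082 ft²·°F·h/BTU
Q = 183.6 × 69.02 / 22.082 = 573.86 BTU/h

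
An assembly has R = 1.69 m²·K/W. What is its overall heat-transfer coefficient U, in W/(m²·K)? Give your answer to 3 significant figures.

0.592 W/(m²·K)

U = 1/R = 1/1.69 = 0.5917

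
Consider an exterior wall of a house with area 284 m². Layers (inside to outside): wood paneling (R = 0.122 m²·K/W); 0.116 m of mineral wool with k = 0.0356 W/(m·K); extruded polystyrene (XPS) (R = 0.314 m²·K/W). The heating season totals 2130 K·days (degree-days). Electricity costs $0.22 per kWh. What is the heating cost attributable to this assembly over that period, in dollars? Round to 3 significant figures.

0.116/0.0356 = 3.258
R_total = 0.122 + 3.258 + 0.314 = 3.694 m²·K/W
E = A × HDD × 24 / R / 1000 = 284 × 2130 × 24 / 3.694 / 1000 = 3930 kWh
Cost = 3930 × 0.22 = $864.5

865 dollars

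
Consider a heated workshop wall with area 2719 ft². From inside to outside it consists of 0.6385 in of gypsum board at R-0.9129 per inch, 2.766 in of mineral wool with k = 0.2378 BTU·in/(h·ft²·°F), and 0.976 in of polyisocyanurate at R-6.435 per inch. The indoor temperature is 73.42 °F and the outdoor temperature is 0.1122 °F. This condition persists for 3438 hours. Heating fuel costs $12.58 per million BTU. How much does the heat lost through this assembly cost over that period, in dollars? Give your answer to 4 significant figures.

466.1 dollars

0.6385 × 0.9129 = 0.58289
2.766/0.2378 = 11.632
0.976 × 6.435 = 6.2806
R_total = 0.58289 + 11.632 + 6.2806 = 18.495 ft²·°F·h/BTU
Q = 2719 × (73.42 − 0.1122) / 18.495 = 10777 BTU/h
E = 10777 × 3438 = 37052000 BTU
Cost = 37052000/10⁶ × 12.58 = $466.11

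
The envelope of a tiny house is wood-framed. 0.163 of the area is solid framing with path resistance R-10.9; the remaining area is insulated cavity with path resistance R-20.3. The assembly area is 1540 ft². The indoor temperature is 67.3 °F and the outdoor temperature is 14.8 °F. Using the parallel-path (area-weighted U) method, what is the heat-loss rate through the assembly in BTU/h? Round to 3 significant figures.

U_eff = 0.837/20.3 + 0.163/10.9 = 0.04123 + 0.01495 = 0.05619
R_eff = 1/U_eff = 17.8 ft²·°F·h/BTU
Q = 1540 × (67.3 − 14.8) / 17.8 = 4543 BTU/h

4540 BTU/h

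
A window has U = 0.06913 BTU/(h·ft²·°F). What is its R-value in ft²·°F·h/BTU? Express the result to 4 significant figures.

R = 1/U = 1/0.06913 = 14.465

14.47 ft²·°F·h/BTU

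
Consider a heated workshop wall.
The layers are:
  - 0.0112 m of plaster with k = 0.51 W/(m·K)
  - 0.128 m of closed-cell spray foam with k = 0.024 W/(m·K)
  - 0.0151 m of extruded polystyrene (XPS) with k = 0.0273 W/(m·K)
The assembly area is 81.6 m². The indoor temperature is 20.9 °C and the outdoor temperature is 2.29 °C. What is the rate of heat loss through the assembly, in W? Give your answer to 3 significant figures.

0.0112/0.51 = 0.02196
0.128/0.024 = 5.333
0.0151/0.0273 = 0.5531
R_total = 0.02196 + 5.333 + 0.5531 = 5.908 m²·K/W
Q = A·ΔT/R = 81.6 × (20.9 − 2.29) / 5.908 = 257 W

257 W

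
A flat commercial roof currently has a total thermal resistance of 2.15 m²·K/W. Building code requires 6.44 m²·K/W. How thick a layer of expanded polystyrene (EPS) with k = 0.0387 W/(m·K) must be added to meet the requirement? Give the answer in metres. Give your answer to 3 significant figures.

ΔR = 6.44 − 2.15 = 4.29 m²·K/W
L = ΔR × k = 4.29 × 0.0387 = 0.166 m

0.166 m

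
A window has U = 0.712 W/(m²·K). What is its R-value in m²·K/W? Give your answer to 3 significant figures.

1.40 m²·K/W

R = 1/U = 1/0.712 = 1.404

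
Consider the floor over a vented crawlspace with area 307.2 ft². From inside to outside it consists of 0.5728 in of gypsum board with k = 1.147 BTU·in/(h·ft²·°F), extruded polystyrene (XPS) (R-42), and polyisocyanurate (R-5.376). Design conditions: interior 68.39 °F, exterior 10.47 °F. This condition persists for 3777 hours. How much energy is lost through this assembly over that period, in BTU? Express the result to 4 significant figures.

1404000 BTU

0.5728/1.147 = 0.49939
R_total = 0.49939 + 42 + 5.376 = 47.875 ft²·°F·h/BTU
Q = 307.2 × (68.39 − 10.47) / 47.875 = 371.65 BTU/h
E = 371.65 × 3777 = 1403700 BTU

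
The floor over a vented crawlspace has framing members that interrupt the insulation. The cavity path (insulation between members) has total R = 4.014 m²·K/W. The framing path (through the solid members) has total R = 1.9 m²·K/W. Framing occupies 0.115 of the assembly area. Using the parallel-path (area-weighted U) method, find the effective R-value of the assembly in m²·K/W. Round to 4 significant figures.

3.559 m²·K/W

U_eff = 0.885/4.014 + 0.115/1.9 = 0.22048 + 0.060526 = 0.281
R_eff = 1/U_eff = 3.5587 m²·K/W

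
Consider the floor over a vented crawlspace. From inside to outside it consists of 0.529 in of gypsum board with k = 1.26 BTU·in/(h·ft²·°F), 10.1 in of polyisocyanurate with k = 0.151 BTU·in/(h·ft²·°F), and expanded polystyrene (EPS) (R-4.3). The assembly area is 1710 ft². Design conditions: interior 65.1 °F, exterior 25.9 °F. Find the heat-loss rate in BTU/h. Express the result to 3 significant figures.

0.529/1.26 = 0.4198
10.1/0.151 = 66.89
R_total = 0.4198 + 66.89 + 4.3 = 71.61 ft²·°F·h/BTU
Q = A·ΔT/R = 1710 × (65.1 − 25.9) / 71.61 = 936.1 BTU/h

936 BTU/h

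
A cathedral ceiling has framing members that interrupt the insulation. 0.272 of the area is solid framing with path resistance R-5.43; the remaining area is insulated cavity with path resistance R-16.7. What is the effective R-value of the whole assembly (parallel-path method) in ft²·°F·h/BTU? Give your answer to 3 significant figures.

10.7 ft²·°F·h/BTU

U_eff = 0.728/16.7 + 0.272/5.43 = 0.04359 + 0.05009 = 0.09368
R_eff = 1/U_eff = 10.67 ft²·°F·h/BTU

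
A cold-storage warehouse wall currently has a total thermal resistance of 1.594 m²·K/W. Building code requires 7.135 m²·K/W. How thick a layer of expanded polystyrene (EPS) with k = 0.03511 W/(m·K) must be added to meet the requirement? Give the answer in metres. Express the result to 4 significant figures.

ΔR = 7.135 − 1.594 = 5.541 m²·K/W
L = ΔR × k = 5.541 × 0.03511 = 0.19454 m

0.1945 m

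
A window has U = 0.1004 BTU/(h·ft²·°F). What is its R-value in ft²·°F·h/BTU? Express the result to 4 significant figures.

R = 1/U = 1/0.1004 = 9.9602

9.960 ft²·°F·h/BTU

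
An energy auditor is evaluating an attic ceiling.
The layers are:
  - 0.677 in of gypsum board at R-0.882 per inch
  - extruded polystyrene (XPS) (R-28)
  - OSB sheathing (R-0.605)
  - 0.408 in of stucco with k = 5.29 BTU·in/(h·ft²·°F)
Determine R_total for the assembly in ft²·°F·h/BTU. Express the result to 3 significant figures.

29.3 ft²·°F·h/BTU

0.677 × 0.882 = 0.5971
0.408/5.29 = 0.07713
R_total = 0.5971 + 28 + 0.605 + 0.07713 = 29.28 ft²·°F·h/BTU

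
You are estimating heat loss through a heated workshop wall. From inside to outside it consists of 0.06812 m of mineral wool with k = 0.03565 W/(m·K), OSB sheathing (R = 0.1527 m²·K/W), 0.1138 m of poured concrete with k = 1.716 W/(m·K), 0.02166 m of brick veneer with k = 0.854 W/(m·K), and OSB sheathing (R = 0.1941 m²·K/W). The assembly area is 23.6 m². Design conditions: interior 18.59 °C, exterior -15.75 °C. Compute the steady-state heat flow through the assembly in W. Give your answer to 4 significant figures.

0.06812/0.03565 = 1.9108
0.1138/1.716 = 0.066317
0.02166/0.854 = 0.025363
R_total = 1.9108 + 0.1527 + 0.066317 + 0.025363 + 0.1941 = 2.3493 m²·K/W
Q = A·ΔT/R = 23.6 × (18.59 − (-15.75)) / 2.3493 = 344.97 W

345.0 W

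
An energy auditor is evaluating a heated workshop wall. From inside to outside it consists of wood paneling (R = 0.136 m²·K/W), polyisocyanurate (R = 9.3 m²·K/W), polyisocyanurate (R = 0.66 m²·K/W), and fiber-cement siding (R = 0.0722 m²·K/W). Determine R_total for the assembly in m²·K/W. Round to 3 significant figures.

R_total = 0.136 + 9.3 + 0.66 + 0.0722 = 10.17 m²·K/W

10.2 m²·K/W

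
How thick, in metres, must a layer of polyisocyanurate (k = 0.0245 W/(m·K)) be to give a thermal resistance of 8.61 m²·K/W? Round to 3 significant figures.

L = R·k = 8.61 × 0.0245 = 0.2109 m

0.211 m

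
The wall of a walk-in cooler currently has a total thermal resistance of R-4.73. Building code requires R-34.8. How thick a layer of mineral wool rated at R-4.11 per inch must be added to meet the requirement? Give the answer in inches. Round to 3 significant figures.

ΔR = 34.8 − 4.73 = 30.07 ft²·°F·h/BTU
L = ΔR / (R/in) = 30.07/4.11 = 7.316 in

7.32 in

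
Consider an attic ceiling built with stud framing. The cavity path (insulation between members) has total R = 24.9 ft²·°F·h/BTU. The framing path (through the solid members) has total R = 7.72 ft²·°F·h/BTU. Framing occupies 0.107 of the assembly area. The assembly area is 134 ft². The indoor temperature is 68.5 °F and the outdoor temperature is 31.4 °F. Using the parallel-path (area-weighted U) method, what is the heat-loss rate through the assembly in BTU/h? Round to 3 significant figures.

U_eff = 0.893/24.9 + 0.107/7.72 = 0.03586 + 0.01386 = 0.04972
R_eff = 1/U_eff = 20.11 ft²·°F·h/BTU
Q = 134 × (68.5 − 31.4) / 20.11 = 247.2 BTU/h

247 BTU/h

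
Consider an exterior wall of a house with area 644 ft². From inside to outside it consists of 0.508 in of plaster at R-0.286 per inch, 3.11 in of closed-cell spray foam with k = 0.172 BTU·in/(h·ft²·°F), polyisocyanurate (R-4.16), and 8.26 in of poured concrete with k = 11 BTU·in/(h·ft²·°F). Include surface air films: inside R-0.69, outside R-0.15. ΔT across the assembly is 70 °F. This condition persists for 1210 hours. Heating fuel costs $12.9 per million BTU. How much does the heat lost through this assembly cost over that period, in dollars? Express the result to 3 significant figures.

0.508 × 0.286 = 0.1453
3.11/0.172 = 18.08
8.26/11 = 0.7509
R_total = 0.69 + 0.1453 + 18.08 + 4.16 + 0.7509 + 0.15 = 23.98 ft²·°F·h/BTU
Q = 644 × 70 / 23.98 = 1880 BTU/h
E = 1880 × 1210 = 2275000 BTU
Cost = 2275000/10⁶ × 12.9 = $29.35

29.3 dollars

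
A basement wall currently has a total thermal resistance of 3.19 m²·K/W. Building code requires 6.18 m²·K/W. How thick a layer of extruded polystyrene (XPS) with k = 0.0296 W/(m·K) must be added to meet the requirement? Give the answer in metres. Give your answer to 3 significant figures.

0.0885 m

ΔR = 6.18 − 3.19 = 2.99 m²·K/W
L = ΔR × k = 2.99 × 0.0296 = 0.0885 m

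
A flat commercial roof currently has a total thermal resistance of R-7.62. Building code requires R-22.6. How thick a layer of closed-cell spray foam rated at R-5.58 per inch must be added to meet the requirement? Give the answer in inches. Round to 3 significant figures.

2.68 in

ΔR = 22.6 − 7.62 = 14.98 ft²·°F·h/BTU
L = ΔR / (R/in) = 14.98/5.58 = 2.685 in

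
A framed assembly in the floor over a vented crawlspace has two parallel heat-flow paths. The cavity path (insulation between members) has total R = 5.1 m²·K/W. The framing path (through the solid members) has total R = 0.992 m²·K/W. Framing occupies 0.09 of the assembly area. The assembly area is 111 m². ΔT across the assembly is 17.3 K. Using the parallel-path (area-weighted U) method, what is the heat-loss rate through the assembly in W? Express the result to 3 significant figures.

517 W

U_eff = 0.91/5.1 + 0.09/0.992 = 0.1784 + 0.09073 = 0.2692
R_eff = 1/U_eff = 3.715 m²·K/W
Q = 111 × 17.3 / 3.715 = 516.9 W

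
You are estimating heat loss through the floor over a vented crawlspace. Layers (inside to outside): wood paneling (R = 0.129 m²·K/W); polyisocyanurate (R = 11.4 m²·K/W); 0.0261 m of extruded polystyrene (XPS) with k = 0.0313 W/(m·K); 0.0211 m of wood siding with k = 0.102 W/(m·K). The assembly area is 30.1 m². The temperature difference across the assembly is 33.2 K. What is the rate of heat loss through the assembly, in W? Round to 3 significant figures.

79.5 W

0.0261/0.0313 = 0.8339
0.0211/0.102 = 0.2069
R_total = 0.129 + 11.4 + 0.8339 + 0.2069 = 12.57 m²·K/W
Q = A·ΔT/R = 30.1 × 33.2 / 12.57 = 79.5 W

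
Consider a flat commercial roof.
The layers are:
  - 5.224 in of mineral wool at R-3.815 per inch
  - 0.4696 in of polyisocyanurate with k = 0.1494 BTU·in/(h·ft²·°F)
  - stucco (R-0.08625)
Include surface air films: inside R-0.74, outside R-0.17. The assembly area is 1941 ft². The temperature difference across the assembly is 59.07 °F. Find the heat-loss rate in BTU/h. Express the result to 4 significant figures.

4764 BTU/h

5.224 × 3.815 = 19.93
0.4696/0.1494 = 3.1432
R_total = 0.74 + 19.93 + 3.1432 + 0.08625 + 0.17 = 24.069 ft²·°F·h/BTU
Q = A·ΔT/R = 1941 × 59.07 / 24.069 = 4763.6 BTU/h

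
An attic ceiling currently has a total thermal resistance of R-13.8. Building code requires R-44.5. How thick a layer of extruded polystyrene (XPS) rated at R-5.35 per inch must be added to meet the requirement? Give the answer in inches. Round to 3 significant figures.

5.74 in

ΔR = 44.5 − 13.8 = 30.7 ft²·°F·h/BTU
L = ΔR / (R/in) = 30.7/5.35 = 5.738 in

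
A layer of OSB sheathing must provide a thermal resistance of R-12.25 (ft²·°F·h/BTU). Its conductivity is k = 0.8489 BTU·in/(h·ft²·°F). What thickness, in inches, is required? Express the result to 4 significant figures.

L = R × k = 12.25 × 0.8489 = 10.399 in

10.40 in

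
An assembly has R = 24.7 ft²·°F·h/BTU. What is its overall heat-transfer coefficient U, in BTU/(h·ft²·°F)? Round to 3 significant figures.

U = 1/R = 1/24.7 = 0.04049

0.0405 BTU/(h·ft²·°F)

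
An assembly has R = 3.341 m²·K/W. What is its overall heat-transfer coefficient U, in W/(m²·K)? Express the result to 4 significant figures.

0.2993 W/(m²·K)

U = 1/R = 1/3.341 = 0.29931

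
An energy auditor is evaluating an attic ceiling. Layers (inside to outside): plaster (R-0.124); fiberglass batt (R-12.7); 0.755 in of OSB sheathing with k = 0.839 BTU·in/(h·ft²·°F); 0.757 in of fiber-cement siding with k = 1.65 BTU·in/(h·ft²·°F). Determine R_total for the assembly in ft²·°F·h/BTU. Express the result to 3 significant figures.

14.2 ft²·°F·h/BTU

0.755/0.839 = 0.8999
0.757/1.65 = 0.4588
R_total = 0.124 + 12.7 + 0.8999 + 0.4588 = 14.18 ft²·°F·h/BTU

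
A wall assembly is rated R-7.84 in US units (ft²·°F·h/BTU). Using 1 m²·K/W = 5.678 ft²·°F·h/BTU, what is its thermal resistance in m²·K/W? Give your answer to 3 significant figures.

R_SI = 7.84/5.678 = 1.381

1.38 m²·K/W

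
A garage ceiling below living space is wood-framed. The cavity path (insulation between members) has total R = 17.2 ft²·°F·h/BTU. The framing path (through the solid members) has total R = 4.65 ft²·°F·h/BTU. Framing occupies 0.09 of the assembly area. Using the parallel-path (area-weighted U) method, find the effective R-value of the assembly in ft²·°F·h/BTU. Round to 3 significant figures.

U_eff = 0.91/17.2 + 0.09/4.65 = 0.05291 + 0.01935 = 0.07226
R_eff = 1/U_eff = 13.84 ft²·°F·h/BTU

13.8 ft²·°F·h/BTU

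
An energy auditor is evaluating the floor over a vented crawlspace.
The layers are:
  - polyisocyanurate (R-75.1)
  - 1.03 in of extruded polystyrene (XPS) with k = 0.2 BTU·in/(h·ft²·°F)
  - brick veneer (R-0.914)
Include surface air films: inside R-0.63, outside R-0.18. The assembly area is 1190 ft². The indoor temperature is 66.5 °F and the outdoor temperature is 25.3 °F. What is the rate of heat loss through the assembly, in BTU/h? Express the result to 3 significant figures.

598 BTU/h

1.03/0.2 = 5.15
R_total = 0.63 + 75.1 + 5.15 + 0.914 + 0.18 = 81.97 ft²·°F·h/BTU
Q = A·ΔT/R = 1190 × (66.5 − 25.3) / 81.97 = 598.1 BTU/h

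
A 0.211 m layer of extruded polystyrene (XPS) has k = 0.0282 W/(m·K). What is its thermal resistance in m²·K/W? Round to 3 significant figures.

R = L/k = 0.211/0.0282 = 7.482 m²·K/W

7.48 m²·K/W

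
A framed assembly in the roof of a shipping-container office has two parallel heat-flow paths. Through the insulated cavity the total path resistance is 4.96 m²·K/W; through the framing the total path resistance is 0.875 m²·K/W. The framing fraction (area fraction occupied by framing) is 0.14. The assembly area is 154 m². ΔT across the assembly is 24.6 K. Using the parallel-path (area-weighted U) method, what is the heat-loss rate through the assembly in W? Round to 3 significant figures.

1260 W

U_eff = 0.86/4.96 + 0.14/0.875 = 0.1734 + 0.16 = 0.3334
R_eff = 1/U_eff = 3 m²·K/W
Q = 154 × 24.6 / 3 = 1263 W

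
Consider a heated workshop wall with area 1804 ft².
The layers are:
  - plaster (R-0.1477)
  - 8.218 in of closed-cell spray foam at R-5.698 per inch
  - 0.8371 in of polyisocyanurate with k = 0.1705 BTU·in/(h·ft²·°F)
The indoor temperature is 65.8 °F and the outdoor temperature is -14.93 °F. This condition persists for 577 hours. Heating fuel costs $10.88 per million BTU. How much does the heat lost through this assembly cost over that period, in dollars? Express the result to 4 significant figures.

17.62 dollars

8.218 × 5.698 = 46.826
0.8371/0.1705 = 4.9097
R_total = 0.1477 + 46.826 + 4.9097 = 51.884 ft²·°F·h/BTU
Q = 1804 × (65.8 − (-14.93)) / 51.884 = 2807 BTU/h
E = 2807 × 577 = 1619600 BTU
Cost = 1619600/10⁶ × 10.88 = $17.622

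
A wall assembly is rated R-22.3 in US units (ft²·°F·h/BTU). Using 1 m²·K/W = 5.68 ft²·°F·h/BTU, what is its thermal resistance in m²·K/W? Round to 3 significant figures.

3.93 m²·K/W

R_SI = 22.3/5.68 = 3.926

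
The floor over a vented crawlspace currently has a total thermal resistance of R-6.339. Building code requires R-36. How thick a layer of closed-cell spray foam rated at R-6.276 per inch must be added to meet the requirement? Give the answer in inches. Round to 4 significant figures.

ΔR = 36 − 6.339 = 29.661 ft²·°F·h/BTU
L = ΔR / (R/in) = 29.661/6.276 = 4.7261 in

4.726 in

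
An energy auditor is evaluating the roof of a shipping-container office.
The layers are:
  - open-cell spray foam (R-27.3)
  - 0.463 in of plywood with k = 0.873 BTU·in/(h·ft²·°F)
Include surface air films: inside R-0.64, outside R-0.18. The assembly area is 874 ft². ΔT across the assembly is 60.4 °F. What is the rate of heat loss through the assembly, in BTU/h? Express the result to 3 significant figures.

0.463/0.873 = 0.5304
R_total = 0.64 + 27.3 + 0.5304 + 0.18 = 28.65 ft²·°F·h/BTU
Q = A·ΔT/R = 874 × 60.4 / 28.65 = 1843 BTU/h

1840 BTU/h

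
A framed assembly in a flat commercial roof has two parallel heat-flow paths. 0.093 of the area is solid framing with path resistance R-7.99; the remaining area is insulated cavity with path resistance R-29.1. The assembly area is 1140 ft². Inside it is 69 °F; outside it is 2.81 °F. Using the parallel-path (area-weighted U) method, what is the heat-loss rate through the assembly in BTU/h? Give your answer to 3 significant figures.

3230 BTU/h

U_eff = 0.907/29.1 + 0.093/7.99 = 0.03117 + 0.01164 = 0.04281
R_eff = 1/U_eff = 23.36 ft²·°F·h/BTU
Q = 1140 × (69 − 2.81) / 23.36 = 3230 BTU/h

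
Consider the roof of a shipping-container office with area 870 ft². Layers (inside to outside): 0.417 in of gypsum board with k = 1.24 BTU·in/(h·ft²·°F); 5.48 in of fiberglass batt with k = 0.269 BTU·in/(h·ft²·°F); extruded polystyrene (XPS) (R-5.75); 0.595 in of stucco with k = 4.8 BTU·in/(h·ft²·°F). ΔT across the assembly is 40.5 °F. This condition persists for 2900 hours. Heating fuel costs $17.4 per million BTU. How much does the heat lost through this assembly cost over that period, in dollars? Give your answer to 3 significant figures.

66.9 dollars

0.417/1.24 = 0.3363
5.48/0.269 = 20.37
0.595/4.8 = 0.124
R_total = 0.3363 + 20.37 + 5.75 + 0.124 = 26.58 ft²·°F·h/BTU
Q = 870 × 40.5 / 26.58 = 1326 BTU/h
E = 1326 × 2900 = 3844000 BTU
Cost = 3844000/10⁶ × 17.4 = $66.89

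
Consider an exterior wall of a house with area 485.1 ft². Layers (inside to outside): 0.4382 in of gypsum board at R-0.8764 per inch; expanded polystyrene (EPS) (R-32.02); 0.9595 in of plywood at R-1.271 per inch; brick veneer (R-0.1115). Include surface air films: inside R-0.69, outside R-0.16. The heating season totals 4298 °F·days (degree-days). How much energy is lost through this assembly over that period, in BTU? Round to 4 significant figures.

1447000 BTU

0.4382 × 0.8764 = 0.38404
0.9595 × 1.271 = 1.2195
R_total = 0.69 + 0.38404 + 32.02 + 1.2195 + 0.1115 + 0.16 = 34.585 ft²·°F·h/BTU
E = A × HDD × 24 / R = 485.1 × 4298 × 24 / 34.585 = 1446800 BTU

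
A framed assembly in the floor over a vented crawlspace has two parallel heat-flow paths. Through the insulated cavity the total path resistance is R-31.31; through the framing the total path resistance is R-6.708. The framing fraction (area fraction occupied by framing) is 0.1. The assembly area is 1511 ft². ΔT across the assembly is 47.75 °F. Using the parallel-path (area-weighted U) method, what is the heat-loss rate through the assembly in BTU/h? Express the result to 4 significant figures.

U_eff = 0.9/31.31 + 0.1/6.708 = 0.028745 + 0.014908 = 0.043652
R_eff = 1/U_eff = 22.908 ft²·°F·h/BTU
Q = 1511 × 47.75 / 22.908 = 3149.5 BTU/h

3150 BTU/h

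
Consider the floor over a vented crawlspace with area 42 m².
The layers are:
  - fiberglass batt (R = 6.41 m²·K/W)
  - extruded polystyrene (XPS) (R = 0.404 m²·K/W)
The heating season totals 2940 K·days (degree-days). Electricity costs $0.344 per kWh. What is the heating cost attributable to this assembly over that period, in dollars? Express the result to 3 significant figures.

150 dollars

R_total = 6.41 + 0.404 = 6.814 m²·K/W
E = A × HDD × 24 / R / 1000 = 42 × 2940 × 24 / 6.814 / 1000 = 434.9 kWh
Cost = 434.9 × 0.344 = $149.6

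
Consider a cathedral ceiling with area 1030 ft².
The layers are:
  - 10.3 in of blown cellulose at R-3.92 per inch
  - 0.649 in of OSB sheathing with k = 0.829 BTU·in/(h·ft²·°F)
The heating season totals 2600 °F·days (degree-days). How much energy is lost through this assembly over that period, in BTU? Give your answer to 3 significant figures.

1560000 BTU

10.3 × 3.92 = 40.38
0.649/0.829 = 0.7829
R_total = 40.38 + 0.7829 = 41.16 ft²·°F·h/BTU
E = A × HDD × 24 / R = 1030 × 2600 × 24 / 41.16 = 1562000 BTU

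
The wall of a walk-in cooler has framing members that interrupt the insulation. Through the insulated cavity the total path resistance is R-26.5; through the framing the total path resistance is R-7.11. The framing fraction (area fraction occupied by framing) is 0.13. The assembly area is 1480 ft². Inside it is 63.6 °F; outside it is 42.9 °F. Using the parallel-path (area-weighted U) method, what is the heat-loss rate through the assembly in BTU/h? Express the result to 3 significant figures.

U_eff = 0.87/26.5 + 0.13/7.11 = 0.03283 + 0.01828 = 0.05111
R_eff = 1/U_eff = 19.56 ft²·°F·h/BTU
Q = 1480 × (63.6 − 42.9) / 19.56 = 1566 BTU/h

1570 BTU/h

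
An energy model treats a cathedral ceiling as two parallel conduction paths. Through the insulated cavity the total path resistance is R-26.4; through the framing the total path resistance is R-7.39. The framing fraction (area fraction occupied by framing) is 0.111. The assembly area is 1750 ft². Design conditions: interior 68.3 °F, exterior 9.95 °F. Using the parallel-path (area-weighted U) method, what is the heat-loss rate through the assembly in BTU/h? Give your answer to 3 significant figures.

U_eff = 0.889/26.4 + 0.111/7.39 = 0.03367 + 0.01502 = 0.04869
R_eff = 1/U_eff = 20.54 ft²·°F·h/BTU
Q = 1750 × (68.3 − 9.95) / 20.54 = 4972 BTU/h

4970 BTU/h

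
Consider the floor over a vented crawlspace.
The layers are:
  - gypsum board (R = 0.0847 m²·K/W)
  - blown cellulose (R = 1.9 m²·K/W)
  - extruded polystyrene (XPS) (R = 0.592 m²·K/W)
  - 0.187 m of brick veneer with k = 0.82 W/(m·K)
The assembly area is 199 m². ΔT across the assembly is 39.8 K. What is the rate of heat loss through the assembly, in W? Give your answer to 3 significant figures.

2820 W

0.187/0.82 = 0.228
R_total = 0.0847 + 1.9 + 0.592 + 0.228 = 2.805 m²·K/W
Q = A·ΔT/R = 199 × 39.8 / 2.805 = 2824 W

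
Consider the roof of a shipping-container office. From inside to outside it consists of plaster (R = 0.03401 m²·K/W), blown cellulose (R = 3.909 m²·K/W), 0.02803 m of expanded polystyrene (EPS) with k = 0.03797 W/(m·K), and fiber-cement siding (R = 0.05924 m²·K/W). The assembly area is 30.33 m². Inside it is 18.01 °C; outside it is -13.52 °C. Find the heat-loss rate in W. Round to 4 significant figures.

201.7 W

0.02803/0.03797 = 0.73821
R_total = 0.03401 + 3.909 + 0.73821 + 0.05924 = 4.7405 m²·K/W
Q = A·ΔT/R = 30.33 × (18.01 − (-13.52)) / 4.7405 = 201.73 W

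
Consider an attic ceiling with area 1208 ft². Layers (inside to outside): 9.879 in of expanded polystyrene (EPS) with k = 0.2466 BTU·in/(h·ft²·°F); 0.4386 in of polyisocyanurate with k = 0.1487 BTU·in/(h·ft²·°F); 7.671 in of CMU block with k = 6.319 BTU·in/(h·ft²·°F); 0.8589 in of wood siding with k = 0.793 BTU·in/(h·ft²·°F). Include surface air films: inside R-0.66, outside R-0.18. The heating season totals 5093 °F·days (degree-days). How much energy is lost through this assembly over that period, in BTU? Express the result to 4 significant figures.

3200000 BTU

9.879/0.2466 = 40.061
0.4386/0.1487 = 2.9496
7.671/6.319 = 1.214
0.8589/0.793 = 1.0831
R_total = 0.66 + 40.061 + 2.9496 + 1.214 + 1.0831 + 0.18 = 46.147 ft²·°F·h/BTU
E = A × HDD × 24 / R = 1208 × 5093 × 24 / 46.147 = 3199700 BTU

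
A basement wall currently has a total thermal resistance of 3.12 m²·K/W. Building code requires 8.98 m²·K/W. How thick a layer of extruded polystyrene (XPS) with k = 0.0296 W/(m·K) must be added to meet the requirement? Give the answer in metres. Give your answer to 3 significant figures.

0.173 m

ΔR = 8.98 − 3.12 = 5.86 m²·K/W
L = ΔR × k = 5.86 × 0.0296 = 0.1735 m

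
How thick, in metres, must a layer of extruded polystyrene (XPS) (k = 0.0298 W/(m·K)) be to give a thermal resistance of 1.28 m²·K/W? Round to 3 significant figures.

0.0381 m

L = R·k = 1.28 × 0.0298 = 0.03814 m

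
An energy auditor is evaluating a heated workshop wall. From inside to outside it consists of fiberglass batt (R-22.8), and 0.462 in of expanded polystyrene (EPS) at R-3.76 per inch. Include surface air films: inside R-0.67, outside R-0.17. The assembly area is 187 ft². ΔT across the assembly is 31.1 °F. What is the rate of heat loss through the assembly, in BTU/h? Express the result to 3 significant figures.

229 BTU/h

0.462 × 3.76 = 1.737
R_total = 0.67 + 22.8 + 1.737 + 0.17 = 25.38 ft²·°F·h/BTU
Q = A·ΔT/R = 187 × 31.1 / 25.38 = 229.2 BTU/h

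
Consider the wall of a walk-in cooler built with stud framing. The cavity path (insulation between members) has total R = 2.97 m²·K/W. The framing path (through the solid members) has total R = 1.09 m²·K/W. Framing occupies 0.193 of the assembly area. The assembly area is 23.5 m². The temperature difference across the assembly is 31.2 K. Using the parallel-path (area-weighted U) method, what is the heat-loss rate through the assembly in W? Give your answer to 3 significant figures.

329 W

U_eff = 0.807/2.97 + 0.193/1.09 = 0.2717 + 0.1771 = 0.4488
R_eff = 1/U_eff = 2.228 m²·K/W
Q = 23.5 × 31.2 / 2.228 = 329 W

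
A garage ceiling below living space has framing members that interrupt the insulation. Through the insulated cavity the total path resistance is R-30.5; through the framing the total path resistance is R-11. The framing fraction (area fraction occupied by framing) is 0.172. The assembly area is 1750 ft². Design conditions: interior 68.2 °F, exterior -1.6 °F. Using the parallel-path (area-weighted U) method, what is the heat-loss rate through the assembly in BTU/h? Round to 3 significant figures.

U_eff = 0.828/30.5 + 0.172/11 = 0.02715 + 0.01564 = 0.04278
R_eff = 1/U_eff = 23.37 ft²·°F·h/BTU
Q = 1750 × (68.2 − (-1.6)) / 23.37 = 5226 BTU/h

5230 BTU/h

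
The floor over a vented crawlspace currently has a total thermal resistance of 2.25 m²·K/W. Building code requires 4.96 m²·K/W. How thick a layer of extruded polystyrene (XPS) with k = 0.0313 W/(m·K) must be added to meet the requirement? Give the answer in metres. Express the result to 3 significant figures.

0.0848 m

ΔR = 4.96 − 2.25 = 2.71 m²·K/W
L = ΔR × k = 2.71 × 0.0313 = 0.08482 m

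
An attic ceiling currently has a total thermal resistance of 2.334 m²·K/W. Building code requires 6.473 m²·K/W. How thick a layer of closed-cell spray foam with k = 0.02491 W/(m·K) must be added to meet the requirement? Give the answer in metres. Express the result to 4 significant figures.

0.1031 m

ΔR = 6.473 − 2.334 = 4.139 m²·K/W
L = ΔR × k = 4.139 × 0.02491 = 0.1031 m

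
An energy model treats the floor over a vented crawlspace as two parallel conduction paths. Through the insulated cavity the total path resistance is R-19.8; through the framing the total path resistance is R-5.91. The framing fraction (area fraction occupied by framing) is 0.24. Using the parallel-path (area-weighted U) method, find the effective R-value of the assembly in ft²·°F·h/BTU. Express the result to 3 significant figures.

U_eff = 0.76/19.8 + 0.24/5.91 = 0.03838 + 0.04061 = 0.07899
R_eff = 1/U_eff = 12.66 ft²·°F·h/BTU

12.7 ft²·°F·h/BTU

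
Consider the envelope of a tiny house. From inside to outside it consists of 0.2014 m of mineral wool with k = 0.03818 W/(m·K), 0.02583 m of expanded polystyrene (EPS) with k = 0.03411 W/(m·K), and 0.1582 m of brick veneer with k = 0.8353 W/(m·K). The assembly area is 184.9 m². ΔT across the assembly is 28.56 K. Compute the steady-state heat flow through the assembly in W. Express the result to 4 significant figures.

848.8 W

0.2014/0.03818 = 5.275
0.02583/0.03411 = 0.75726
0.1582/0.8353 = 0.18939
R_total = 5.275 + 0.75726 + 0.18939 = 6.2217 m²·K/W
Q = A·ΔT/R = 184.9 × 28.56 / 6.2217 = 848.77 W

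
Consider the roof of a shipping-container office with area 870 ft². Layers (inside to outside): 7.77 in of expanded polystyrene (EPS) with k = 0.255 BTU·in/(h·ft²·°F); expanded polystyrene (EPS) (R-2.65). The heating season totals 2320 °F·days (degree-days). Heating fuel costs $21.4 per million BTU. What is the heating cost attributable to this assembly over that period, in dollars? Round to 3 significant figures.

31.3 dollars

7.77/0.255 = 30.47
R_total = 30.47 + 2.65 = 33.12 ft²·°F·h/BTU
E = A × HDD × 24 / R = 870 × 2320 × 24 / 33.12 = 1463000 BTU
Cost = 1463000/10⁶ × 21.4 = $31.3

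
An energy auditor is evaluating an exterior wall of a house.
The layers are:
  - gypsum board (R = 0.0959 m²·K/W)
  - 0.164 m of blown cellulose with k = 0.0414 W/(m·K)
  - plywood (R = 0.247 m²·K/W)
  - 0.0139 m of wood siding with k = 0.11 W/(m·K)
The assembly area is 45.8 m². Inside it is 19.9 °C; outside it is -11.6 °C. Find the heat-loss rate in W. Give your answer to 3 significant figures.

326 W

0.164/0.0414 = 3.961
0.0139/0.11 = 0.1264
R_total = 0.0959 + 3.961 + 0.247 + 0.1264 = 4.431 m²·K/W
Q = A·ΔT/R = 45.8 × (19.9 − (-11.6)) / 4.431 = 325.6 W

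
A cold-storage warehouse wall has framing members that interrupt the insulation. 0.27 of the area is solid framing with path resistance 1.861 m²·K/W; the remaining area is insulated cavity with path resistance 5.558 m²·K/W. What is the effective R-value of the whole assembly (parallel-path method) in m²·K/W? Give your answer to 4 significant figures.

U_eff = 0.73/5.558 + 0.27/1.861 = 0.13134 + 0.14508 = 0.27643
R_eff = 1/U_eff = 3.6176 m²·K/W

3.618 m²·K/W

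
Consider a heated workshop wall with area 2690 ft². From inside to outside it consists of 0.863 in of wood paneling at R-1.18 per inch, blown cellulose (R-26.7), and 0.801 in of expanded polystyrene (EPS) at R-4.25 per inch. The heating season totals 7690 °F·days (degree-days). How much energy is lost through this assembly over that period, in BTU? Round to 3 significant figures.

16000000 BTU

0.863 × 1.18 = 1.018
0.801 × 4.25 = 3.404
R_total = 1.018 + 26.7 + 3.404 = 31.12 ft²·°F·h/BTU
E = A × HDD × 24 / R = 2690 × 7690 × 24 / 31.12 = 15950000 BTU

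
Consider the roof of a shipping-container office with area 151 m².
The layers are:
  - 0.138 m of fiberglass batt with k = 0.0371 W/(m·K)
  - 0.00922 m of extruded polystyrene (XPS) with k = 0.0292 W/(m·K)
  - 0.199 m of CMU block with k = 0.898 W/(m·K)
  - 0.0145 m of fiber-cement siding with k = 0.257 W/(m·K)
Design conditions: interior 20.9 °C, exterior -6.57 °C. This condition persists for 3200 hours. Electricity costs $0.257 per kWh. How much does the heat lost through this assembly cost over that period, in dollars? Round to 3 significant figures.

791 dollars

0.138/0.0371 = 3.72
0.00922/0.0292 = 0.3158
0.199/0.898 = 0.2216
0.0145/0.257 = 0.05642
R_total = 3.72 + 0.3158 + 0.2216 + 0.05642 = 4.313 m²·K/W
Q = 151 × (20.9 − (-6.57)) / 4.313 = 961.6 W
E = 961.6 W × 3200 h / 1000 = 3077 kWh
Cost = 3077 × 0.257 = $790.8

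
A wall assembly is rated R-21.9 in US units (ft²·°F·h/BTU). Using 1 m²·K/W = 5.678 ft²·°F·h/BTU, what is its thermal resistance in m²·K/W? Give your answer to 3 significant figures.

R_SI = 21.9/5.678 = 3.857

3.86 m²·K/W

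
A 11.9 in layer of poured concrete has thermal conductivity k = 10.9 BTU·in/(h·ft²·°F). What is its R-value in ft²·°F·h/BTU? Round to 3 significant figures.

1.09 ft²·°F·h/BTU

R = L/k = 11.9/10.9 = 1.092 ft²·°F·h/BTU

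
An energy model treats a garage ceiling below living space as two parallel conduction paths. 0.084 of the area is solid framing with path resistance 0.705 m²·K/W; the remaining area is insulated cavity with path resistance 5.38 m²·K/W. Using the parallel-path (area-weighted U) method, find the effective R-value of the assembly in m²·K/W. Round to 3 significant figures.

U_eff = 0.916/5.38 + 0.084/0.705 = 0.1703 + 0.1191 = 0.2894
R_eff = 1/U_eff = 3.455 m²·K/W

3.46 m²·K/W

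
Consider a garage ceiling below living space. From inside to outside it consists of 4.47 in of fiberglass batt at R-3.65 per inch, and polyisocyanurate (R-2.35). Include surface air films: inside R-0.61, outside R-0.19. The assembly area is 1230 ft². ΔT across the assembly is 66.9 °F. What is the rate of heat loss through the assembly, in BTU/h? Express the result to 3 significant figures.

4.47 × 3.65 = 16.32
R_total = 0.61 + 16.32 + 2.35 + 0.19 = 19.47 ft²·°F·h/BTU
Q = A·ΔT/R = 1230 × 66.9 / 19.47 = 4227 BTU/h

4230 BTU/h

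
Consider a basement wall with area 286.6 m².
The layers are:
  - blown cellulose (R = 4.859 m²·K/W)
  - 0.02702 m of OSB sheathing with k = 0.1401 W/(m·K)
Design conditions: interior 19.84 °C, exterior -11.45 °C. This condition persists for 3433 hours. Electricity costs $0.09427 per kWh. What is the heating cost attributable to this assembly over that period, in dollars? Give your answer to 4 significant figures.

574.5 dollars

0.02702/0.1401 = 0.19286
R_total = 4.859 + 0.19286 = 5.0519 m²·K/W
Q = 286.6 × (19.84 − (-11.45)) / 5.0519 = 1775.1 W
E = 1775.1 W × 3433 h / 1000 = 6094 kWh
Cost = 6094 × 0.09427 = $574.48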